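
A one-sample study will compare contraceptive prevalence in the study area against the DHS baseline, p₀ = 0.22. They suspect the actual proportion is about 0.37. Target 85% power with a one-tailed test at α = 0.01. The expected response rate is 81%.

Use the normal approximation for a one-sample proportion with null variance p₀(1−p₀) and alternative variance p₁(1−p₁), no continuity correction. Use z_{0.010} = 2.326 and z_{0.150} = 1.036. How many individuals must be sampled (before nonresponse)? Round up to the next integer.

n = [z_α·√(p₀q₀) + z_β·√(p₁q₁)]² / (p₁ − p₀)²
  = [2.326·√(0.22·0.78) + 1.036·√(0.37·0.63)]² / (0.15)²
  = [2.326·0.4142 + 1.036·0.4828]² / 0.0225
  = [1.4637]² / 0.0225
  = 95.22
Adjust for 81% response: 95.22 / 0.81 = 117.56.
Round up → n = 118.

n = 118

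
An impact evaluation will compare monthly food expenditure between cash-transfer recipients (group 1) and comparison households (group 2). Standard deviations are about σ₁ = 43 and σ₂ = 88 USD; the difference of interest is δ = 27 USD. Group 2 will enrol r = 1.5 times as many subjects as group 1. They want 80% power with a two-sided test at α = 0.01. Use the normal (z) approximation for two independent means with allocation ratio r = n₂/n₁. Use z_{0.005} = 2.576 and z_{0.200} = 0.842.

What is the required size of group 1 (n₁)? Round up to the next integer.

n₁ = (z_{α/2} + z_β)² · (σ₁² + σ₂²/r) / δ²
   = (2.576 + 0.842)² · (43² + 88²/1.5) / 27²
   = 11.6827 · (1849 + 5162.7) / 729
   = 11.6827 · 7011.7 / 729
   = 112.37
Round up → n₁ = 113; n₂ = r·n₁ = 1.5 × 113 = 170.

n₁ = 113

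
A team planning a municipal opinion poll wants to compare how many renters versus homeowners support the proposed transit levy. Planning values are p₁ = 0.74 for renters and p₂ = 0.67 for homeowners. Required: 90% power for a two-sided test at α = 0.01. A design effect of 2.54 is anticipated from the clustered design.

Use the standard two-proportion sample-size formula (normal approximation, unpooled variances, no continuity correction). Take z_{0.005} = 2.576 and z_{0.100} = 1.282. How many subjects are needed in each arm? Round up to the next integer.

n = (z_{α/2} + z_β)² · [p₁(1−p₁) + p₂(1−p₂)] / (p₁ − p₂)²
  = (2.576 + 1.282)² · (0.74·0.26 + 0.67·0.33) / (0.07)²
  = (3.858)² · (0.1924 + 0.2211) / 0.0049
  = 14.8842 · 0.4135 / 0.0049
  = 1256.04
Design effect: 2.54 × 1256.04 = 3190.34.
Round up → n = 3191 per group.

n = 3191 per group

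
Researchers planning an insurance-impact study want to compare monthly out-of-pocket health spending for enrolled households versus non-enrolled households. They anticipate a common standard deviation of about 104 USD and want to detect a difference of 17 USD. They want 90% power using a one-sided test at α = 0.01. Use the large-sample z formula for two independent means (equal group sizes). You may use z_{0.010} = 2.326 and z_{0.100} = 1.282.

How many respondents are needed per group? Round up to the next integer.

n = (z_α + z_β)² · (σ₁² + σ₂²) / δ²
  = (2.326 + 1.282)² · (2·104² = 21632) / 17²
  = 13.0177 · 21632 / 289
  = 974.39
Round up → n = 975 per group.

n = 975 per group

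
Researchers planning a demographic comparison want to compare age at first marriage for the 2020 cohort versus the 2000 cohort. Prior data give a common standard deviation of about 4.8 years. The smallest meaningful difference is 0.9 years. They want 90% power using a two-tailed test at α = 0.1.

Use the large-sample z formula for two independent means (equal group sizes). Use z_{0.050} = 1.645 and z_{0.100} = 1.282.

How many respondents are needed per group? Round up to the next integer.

n = 488 per group

n = (z_{α/2} + z_β)² · (σ₁² + σ₂²) / δ²
  = (1.645 + 1.282)² · (2·4.8² = 46.08) / 0.9²
  = 8.5673 · 46.08 / 0.81
  = 487.39
Round up → n = 488 per group.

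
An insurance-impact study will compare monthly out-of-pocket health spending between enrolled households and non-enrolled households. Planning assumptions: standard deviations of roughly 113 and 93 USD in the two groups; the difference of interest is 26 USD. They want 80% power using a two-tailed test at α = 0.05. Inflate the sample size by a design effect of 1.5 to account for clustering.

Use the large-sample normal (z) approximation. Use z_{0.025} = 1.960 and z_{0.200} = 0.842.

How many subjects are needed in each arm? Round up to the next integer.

n = 374 per group

n = (z_{α/2} + z_β)² · (σ₁² + σ₂²) / δ²
  = (1.960 + 0.842)² · (113² + 93² = 21418) / 26²
  = 7.8512 · 21418 / 676
  = 248.75
Design effect: 1.5 × 248.75 = 373.13.
Round up → n = 374 per group.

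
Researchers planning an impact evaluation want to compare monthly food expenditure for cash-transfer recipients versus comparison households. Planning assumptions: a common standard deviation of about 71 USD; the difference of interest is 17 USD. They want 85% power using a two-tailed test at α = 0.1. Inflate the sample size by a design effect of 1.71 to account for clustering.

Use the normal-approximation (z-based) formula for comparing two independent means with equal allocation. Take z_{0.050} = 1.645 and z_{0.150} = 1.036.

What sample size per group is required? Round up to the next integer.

n = 429 per group

n = (z_{α/2} + z_β)² · (σ₁² + σ₂²) / δ²
  = (1.645 + 1.036)² · (2·71² = 10082) / 17²
  = 7.1878 · 10082 / 289
  = 250.75
Design effect: 1.71 × 250.75 = 428.78.
Round up → n = 429 per group.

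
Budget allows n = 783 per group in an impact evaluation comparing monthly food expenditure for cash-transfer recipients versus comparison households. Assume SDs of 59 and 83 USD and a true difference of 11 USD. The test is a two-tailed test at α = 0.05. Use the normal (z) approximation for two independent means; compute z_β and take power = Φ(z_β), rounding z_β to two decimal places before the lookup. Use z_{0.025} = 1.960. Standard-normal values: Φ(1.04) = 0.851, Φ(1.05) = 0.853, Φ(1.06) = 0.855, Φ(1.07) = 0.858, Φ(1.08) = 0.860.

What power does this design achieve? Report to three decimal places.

z_β = δ·√(n/(σ₁²+σ₂²)) − z_{α/2}
    = 11 · √(783/10370) − 1.960
    = 11 · 0.27478 − 1.960
    = 3.0226 − 1.960 = 1.0626 → 1.06
Power = Φ(1.06) = 0.855.

Power ≈ 0.855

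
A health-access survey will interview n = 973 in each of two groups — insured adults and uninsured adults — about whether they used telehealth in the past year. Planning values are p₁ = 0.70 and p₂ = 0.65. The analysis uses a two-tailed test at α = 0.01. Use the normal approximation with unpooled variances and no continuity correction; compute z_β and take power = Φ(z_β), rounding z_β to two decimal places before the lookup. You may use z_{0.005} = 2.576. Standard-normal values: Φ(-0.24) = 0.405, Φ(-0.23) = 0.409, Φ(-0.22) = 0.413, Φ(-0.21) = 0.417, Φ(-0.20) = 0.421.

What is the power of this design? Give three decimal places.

Power ≈ 0.413

z_β = |p₁−p₂|·√(n/[p₁q₁+p₂q₂]) − z_{α/2}
    = 0.05 · √(973/0.4375) − 2.576
    = 0.05 · 47.1593 − 2.576
    = 2.3580 − 2.576 = -0.2180 → -0.22
Power = Φ(-0.22) = 0.413.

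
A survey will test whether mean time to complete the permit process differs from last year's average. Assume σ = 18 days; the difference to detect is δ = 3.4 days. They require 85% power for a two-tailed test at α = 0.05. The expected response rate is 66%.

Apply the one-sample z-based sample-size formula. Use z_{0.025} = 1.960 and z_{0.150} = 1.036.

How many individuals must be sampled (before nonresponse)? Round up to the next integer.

n = (z_{α/2} + z_β)² · σ² / δ²
  = (1.960 + 1.036)² · 18² / 3.4²
  = 8.9760 · 324 / 11.56
  = 251.58
Adjust for 66% response: 251.58 / 0.66 = 381.18.
Round up → n = 382.

n = 382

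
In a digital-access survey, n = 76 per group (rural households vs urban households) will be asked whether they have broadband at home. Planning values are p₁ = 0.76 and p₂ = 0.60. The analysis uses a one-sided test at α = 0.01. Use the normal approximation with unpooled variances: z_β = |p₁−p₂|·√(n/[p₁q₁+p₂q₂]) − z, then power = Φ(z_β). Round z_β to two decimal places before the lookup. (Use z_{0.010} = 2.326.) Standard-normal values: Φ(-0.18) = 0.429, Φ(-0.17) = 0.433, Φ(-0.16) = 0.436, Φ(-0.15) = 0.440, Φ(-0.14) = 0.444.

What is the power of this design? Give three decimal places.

Power ≈ 0.429

z_β = |p₁−p₂|·√(n/[p₁q₁+p₂q₂]) − z_α
    = 0.16 · √(76/0.4224) − 2.326
    = 0.16 · 13.4136 − 2.326
    = 2.1462 − 2.326 = -0.1798 → -0.18
Power = Φ(-0.18) = 0.429.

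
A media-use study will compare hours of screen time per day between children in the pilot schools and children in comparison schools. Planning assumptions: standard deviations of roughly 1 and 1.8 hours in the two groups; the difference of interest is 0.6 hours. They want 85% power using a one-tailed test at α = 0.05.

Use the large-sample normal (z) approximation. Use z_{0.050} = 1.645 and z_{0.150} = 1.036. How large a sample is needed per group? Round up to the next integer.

n = 85 per group

n = (z_α + z_β)² · (σ₁² + σ₂²) / δ²
  = (1.645 + 1.036)² · (1² + 1.8² = 4.24) / 0.6²
  = 7.1878 · 4.24 / 0.36
  = 84.66
Round up → n = 85 per group.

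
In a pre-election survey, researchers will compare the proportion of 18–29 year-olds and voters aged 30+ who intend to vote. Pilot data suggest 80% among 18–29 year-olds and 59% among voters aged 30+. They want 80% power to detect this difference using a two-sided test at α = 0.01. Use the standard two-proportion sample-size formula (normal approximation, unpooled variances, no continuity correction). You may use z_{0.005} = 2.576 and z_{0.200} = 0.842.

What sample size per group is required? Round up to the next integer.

n = 107 per group

n = (z_{α/2} + z_β)² · [p₁(1−p₁) + p₂(1−p₂)] / (p₁ − p₂)²
  = (2.576 + 0.842)² · (0.80·0.20 + 0.59·0.41) / (0.21)²
  = (3.418)² · (0.1600 + 0.2419) / 0.0441
  = 11.6827 · 0.4019 / 0.0441
  = 106.47
Round up → n = 107 per group.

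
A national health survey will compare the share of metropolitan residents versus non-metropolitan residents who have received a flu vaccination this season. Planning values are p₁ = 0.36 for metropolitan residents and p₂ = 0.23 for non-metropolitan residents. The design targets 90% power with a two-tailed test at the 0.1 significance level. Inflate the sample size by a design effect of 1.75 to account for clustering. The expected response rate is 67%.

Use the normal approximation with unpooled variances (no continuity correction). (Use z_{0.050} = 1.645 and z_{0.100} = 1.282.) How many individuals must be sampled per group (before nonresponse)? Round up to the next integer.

n = 540 per group

n = (z_{α/2} + z_β)² · [p₁(1−p₁) + p₂(1−p₂)] / (p₁ − p₂)²
  = (1.645 + 1.282)² · (0.36·0.64 + 0.23·0.77) / (0.13)²
  = (2.927)² · (0.2304 + 0.1771) / 0.0169
  = 8.5673 · 0.4075 / 0.0169
  = 206.58
Design effect: 1.75 × 206.58 = 361.51.
Adjust for 67% response: 361.51 / 0.67 = 539.57.
Round up → n = 540 per group.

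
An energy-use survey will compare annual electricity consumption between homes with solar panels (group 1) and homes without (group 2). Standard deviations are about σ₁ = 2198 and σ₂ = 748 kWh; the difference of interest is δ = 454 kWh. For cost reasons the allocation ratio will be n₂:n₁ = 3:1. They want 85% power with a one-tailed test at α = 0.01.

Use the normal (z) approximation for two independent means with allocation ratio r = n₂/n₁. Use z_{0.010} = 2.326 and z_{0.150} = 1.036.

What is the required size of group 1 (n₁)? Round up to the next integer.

n₁ = 276

n₁ = (z_α + z_β)² · (σ₁² + σ₂²/r) / δ²
   = (2.326 + 1.036)² · (2198² + 748²/3) / 454²
   = 11.3030 · (4831204 + 186501.3) / 206116
   = 11.3030 · 5017705.3 / 206116
   = 275.16
Round up → n₁ = 276; n₂ = r·n₁ = 3 × 276 = 828.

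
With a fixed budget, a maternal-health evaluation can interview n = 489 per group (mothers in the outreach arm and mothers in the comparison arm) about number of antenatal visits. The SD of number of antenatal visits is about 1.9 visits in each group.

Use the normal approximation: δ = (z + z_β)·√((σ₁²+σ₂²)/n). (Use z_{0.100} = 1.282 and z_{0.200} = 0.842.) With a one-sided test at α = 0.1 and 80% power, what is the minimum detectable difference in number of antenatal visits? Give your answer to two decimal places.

δ = (z_α + z_β) · √((σ₁²+σ₂²)/n)
  = (1.282 + 0.842) · √(7.22/489)
  = 2.124 · √0.01476
  = 2.124 · 0.1215
  = 0.2581

Minimum detectable difference ≈ 0.26 visits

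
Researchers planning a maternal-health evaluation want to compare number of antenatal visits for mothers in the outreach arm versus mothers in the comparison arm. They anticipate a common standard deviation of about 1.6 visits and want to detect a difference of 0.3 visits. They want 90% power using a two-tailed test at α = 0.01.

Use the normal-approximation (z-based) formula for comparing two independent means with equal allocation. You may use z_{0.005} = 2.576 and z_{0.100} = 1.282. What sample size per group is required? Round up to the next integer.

n = 847 per group

n = (z_{α/2} + z_β)² · (σ₁² + σ₂²) / δ²
  = (2.576 + 1.282)² · (2·1.6² = 5.12) / 0.3²
  = 14.8842 · 5.12 / 0.09
  = 846.74
Round up → n = 847 per group.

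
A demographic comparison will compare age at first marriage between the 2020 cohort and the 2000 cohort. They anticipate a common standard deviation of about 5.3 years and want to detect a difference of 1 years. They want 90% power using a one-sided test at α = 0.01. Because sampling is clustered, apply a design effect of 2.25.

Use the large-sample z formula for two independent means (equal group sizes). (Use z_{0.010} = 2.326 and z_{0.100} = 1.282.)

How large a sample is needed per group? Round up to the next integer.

n = (z_α + z_β)² · (σ₁² + σ₂²) / δ²
  = (2.326 + 1.282)² · (2·5.3² = 56.18) / 1²
  = 13.0177 · 56.18 / 1
  = 731.33
Design effect: 2.25 × 731.33 = 1645.50.
Round up → n = 1646 per group.

n = 1646 per group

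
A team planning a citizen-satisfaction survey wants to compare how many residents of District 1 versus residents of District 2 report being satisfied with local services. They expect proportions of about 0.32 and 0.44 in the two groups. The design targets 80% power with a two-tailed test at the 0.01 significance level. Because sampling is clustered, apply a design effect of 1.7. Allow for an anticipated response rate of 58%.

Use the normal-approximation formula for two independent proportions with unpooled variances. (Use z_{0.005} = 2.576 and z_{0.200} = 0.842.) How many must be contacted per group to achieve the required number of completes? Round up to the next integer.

n = 1104 per group

n = (z_{α/2} + z_β)² · [p₁(1−p₁) + p₂(1−p₂)] / (p₁ − p₂)²
  = (2.576 + 0.842)² · (0.32·0.68 + 0.44·0.56) / (-0.12)²
  = (3.418)² · (0.2176 + 0.2464) / 0.0144
  = 11.6827 · 0.4640 / 0.0144
  = 376.44
Design effect: 1.7 × 376.44 = 639.95.
Adjust for 58% response: 639.95 / 0.58 = 1103.37.
Round up → n = 1104 per group.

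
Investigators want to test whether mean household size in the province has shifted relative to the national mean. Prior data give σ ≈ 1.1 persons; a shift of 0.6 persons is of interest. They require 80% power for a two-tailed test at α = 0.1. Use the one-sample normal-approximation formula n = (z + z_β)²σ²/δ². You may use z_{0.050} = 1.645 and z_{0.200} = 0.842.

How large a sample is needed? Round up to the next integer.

n = 21

n = (z_{α/2} + z_β)² · σ² / δ²
  = (1.645 + 0.842)² · 1.1² / 0.6²
  = 6.1852 · 1.21 / 0.36
  = 20.79
Round up → n = 21.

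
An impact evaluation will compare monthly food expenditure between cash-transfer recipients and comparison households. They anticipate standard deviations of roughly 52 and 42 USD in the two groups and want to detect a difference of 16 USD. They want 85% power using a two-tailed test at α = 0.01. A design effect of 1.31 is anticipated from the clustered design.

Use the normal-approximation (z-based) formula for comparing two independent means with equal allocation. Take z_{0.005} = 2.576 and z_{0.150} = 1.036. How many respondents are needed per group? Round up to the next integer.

n = 299 per group

n = (z_{α/2} + z_β)² · (σ₁² + σ₂²) / δ²
  = (2.576 + 1.036)² · (52² + 42² = 4468) / 16²
  = 13.0465 · 4468 / 256
  = 227.70
Design effect: 1.31 × 227.70 = 298.29.
Round up → n = 299 per group.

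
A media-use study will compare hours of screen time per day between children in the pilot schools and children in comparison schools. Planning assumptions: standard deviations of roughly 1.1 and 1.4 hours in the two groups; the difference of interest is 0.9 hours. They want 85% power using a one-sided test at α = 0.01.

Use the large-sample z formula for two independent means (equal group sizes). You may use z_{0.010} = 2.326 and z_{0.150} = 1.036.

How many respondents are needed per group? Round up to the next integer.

n = 45 per group

n = (z_α + z_β)² · (σ₁² + σ₂²) / δ²
  = (2.326 + 1.036)² · (1.1² + 1.4² = 3.17) / 0.9²
  = 11.3030 · 3.17 / 0.81
  = 44.24
Round up → n = 45 per group.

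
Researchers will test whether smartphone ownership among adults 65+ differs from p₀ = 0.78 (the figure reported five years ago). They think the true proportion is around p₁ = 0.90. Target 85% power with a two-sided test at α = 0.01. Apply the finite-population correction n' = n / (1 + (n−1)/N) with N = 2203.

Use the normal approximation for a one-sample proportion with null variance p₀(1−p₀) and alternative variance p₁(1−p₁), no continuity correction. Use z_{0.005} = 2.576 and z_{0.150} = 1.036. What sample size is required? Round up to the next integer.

n = 125

n = [z_{α/2}·√(p₀q₀) + z_β·√(p₁q₁)]² / (p₁ − p₀)²
  = [2.576·√(0.78·0.22) + 1.036·√(0.90·0.10)]² / (0.12)²
  = [2.576·0.4142 + 1.036·0.3000]² / 0.0144
  = [1.3779]² / 0.0144
  = 131.85
Finite-population correction (N = 2203): 131.85 / (1 + (131.85 − 1)/2203) = 124.46.
Round up → n = 125.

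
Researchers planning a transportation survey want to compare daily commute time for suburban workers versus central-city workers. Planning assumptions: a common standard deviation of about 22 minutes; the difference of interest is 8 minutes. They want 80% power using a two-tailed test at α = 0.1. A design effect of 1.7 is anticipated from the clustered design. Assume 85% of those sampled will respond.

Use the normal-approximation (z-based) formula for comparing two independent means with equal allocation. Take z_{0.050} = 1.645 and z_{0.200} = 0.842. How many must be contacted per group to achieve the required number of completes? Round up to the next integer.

n = 188 per group

n = (z_{α/2} + z_β)² · (σ₁² + σ₂²) / δ²
  = (1.645 + 0.842)² · (2·22² = 968) / 8²
  = 6.1852 · 968 / 64
  = 93.55
Design effect: 1.7 × 93.55 = 159.04.
Adjust for 85% response: 159.04 / 0.85 = 187.10.
Round up → n = 188 per group.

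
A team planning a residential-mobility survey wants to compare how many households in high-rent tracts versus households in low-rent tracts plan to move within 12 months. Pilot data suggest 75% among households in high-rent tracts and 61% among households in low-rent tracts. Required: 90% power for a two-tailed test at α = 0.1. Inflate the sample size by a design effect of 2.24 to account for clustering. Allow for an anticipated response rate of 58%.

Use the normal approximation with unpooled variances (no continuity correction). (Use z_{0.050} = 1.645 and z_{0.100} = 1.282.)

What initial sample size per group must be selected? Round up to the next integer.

n = 719 per group

n = (z_{α/2} + z_β)² · [p₁(1−p₁) + p₂(1−p₂)] / (p₁ − p₂)²
  = (1.645 + 1.282)² · (0.75·0.25 + 0.61·0.39) / (0.14)²
  = (2.927)² · (0.1875 + 0.2379) / 0.0196
  = 8.5673 · 0.4254 / 0.0196
  = 185.95
Design effect: 2.24 × 185.95 = 416.52.
Adjust for 58% response: 416.52 / 0.58 = 718.14.
Round up → n = 719 per group.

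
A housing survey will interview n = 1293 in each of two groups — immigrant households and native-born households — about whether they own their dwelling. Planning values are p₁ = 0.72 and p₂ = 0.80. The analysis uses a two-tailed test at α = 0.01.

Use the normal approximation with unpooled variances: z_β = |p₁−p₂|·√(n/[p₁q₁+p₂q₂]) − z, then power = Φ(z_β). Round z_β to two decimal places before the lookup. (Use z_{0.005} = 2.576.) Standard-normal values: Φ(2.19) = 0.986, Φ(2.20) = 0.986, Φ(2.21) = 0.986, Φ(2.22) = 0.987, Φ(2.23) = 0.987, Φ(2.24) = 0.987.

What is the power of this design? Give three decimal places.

Power ≈ 0.986

z_β = |p₁−p₂|·√(n/[p₁q₁+p₂q₂]) − z_{α/2}
    = 0.08 · √(1293/0.3616) − 2.576
    = 0.08 · 59.7978 − 2.576
    = 4.7838 − 2.576 = 2.2078 → 2.21
Power = Φ(2.21) = 0.986.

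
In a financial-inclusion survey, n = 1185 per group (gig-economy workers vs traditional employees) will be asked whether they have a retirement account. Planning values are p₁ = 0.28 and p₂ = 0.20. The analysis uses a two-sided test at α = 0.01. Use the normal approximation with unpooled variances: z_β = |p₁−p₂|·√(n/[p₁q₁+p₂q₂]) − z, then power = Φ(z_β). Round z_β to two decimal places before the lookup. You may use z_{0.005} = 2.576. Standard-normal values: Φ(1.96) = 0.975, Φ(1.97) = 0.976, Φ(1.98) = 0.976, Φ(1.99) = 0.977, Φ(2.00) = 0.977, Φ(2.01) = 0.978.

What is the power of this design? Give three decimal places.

Power ≈ 0.977

z_β = |p₁−p₂|·√(n/[p₁q₁+p₂q₂]) − z_{α/2}
    = 0.08 · √(1185/0.3616) − 2.576
    = 0.08 · 57.2460 − 2.576
    = 4.5797 − 2.576 = 2.0037 → 2.00
Power = Φ(2.00) = 0.977.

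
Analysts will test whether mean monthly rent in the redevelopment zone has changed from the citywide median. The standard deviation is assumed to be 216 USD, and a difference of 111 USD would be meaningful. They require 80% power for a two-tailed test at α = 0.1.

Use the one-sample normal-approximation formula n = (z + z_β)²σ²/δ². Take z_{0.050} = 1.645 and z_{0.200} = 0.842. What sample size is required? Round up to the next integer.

n = 24

n = (z_{α/2} + z_β)² · σ² / δ²
  = (1.645 + 0.842)² · 216² / 111²
  = 6.1852 · 46656 / 12321
  = 23.42
Round up → n = 24.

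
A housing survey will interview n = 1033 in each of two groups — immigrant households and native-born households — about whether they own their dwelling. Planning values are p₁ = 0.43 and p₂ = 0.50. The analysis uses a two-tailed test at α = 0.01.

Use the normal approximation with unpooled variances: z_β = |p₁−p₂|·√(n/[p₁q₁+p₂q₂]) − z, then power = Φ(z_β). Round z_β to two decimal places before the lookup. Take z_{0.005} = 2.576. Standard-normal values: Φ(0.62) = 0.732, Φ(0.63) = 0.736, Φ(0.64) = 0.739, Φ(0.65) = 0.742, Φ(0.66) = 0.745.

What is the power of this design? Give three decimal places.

Power ≈ 0.732

z_β = |p₁−p₂|·√(n/[p₁q₁+p₂q₂]) − z_{α/2}
    = 0.07 · √(1033/0.4951) − 2.576
    = 0.07 · 45.6776 − 2.576
    = 3.1974 − 2.576 = 0.6214 → 0.62
Power = Φ(0.62) = 0.732.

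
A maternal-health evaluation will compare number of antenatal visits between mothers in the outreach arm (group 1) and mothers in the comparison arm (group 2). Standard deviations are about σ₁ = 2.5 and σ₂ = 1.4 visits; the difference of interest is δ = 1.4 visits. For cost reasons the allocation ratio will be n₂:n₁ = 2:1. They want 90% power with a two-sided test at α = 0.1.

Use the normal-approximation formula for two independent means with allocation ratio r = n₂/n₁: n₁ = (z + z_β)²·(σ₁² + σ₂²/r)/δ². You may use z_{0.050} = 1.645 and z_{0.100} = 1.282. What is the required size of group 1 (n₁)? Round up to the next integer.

n₁ = (z_{α/2} + z_β)² · (σ₁² + σ₂²/r) / δ²
   = (1.645 + 1.282)² · (2.5² + 1.4²/2) / 1.4²
   = 8.5673 · (6.25 + 0.98) / 1.96
   = 8.5673 · 7.23 / 1.96
   = 31.60
Round up → n₁ = 32; n₂ = r·n₁ = 2 × 32 = 64.

n₁ = 32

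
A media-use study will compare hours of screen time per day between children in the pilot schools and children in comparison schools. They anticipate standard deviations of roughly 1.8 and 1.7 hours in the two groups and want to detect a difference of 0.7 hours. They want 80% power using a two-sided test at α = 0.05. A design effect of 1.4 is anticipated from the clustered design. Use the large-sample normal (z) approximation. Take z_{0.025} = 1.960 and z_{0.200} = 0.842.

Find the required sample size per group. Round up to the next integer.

n = (z_{α/2} + z_β)² · (σ₁² + σ₂²) / δ²
  = (1.960 + 0.842)² · (1.8² + 1.7² = 6.13) / 0.7²
  = 7.8512 · 6.13 / 0.49
  = 98.22
Design effect: 1.4 × 98.22 = 137.51.
Round up → n = 138 per group.

n = 138 per group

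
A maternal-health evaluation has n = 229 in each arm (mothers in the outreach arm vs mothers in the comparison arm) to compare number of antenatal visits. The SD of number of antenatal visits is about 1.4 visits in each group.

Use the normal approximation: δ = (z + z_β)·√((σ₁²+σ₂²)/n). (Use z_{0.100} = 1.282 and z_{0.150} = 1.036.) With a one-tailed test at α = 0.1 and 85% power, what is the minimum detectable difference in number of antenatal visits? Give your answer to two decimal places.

δ = (z_α + z_β) · √((σ₁²+σ₂²)/n)
  = (1.282 + 1.036) · √(3.92/229)
  = 2.318 · √0.01712
  = 2.318 · 0.1308
  = 0.3033

Minimum detectable difference ≈ 0.30 visits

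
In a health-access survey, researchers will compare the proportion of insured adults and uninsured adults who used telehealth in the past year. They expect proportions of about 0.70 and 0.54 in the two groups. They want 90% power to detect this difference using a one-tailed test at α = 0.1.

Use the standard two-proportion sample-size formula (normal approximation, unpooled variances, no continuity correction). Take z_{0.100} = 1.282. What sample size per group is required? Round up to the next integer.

n = (z_α + z_β)² · [p₁(1−p₁) + p₂(1−p₂)] / (p₁ − p₂)²
  = (1.282 + 1.282)² · (0.70·0.30 + 0.54·0.46) / (0.16)²
  = (2.564)² · (0.2100 + 0.2484) / 0.0256
  = 6.5741 · 0.4584 / 0.0256
  = 117.72
Round up → n = 118 per group.

n = 118 per group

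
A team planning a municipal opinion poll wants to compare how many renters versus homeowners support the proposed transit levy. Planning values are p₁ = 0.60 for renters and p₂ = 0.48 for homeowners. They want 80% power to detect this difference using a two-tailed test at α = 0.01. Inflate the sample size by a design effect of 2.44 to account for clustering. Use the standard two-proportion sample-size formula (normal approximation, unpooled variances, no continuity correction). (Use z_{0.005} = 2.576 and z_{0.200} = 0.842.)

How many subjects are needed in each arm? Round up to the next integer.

n = (z_{α/2} + z_β)² · [p₁(1−p₁) + p₂(1−p₂)] / (p₁ − p₂)²
  = (2.576 + 0.842)² · (0.60·0.40 + 0.48·0.52) / (0.12)²
  = (3.418)² · (0.2400 + 0.2496) / 0.0144
  = 11.6827 · 0.4896 / 0.0144
  = 397.21
Design effect: 2.44 × 397.21 = 969.20.
Round up → n = 970 per group.

n = 970 per group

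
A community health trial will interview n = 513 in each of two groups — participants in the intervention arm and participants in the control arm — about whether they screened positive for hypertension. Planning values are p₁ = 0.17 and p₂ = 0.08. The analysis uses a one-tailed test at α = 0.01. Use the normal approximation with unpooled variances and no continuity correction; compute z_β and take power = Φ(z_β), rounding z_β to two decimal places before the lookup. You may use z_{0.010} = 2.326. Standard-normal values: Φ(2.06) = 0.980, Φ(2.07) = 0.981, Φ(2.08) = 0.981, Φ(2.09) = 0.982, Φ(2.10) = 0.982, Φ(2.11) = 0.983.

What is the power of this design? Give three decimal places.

z_β = |p₁−p₂|·√(n/[p₁q₁+p₂q₂]) − z_α
    = 0.09 · √(513/0.2147) − 2.326
    = 0.09 · 48.8813 − 2.326
    = 4.3993 − 2.326 = 2.0733 → 2.07
Power = Φ(2.07) = 0.981.

Power ≈ 0.981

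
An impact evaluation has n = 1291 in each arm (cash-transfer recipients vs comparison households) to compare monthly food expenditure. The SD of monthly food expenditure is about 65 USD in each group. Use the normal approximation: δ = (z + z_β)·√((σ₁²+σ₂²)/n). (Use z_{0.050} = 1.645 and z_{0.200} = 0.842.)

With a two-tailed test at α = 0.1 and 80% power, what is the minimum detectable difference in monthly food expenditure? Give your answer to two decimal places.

Minimum detectable difference ≈ 6.36 USD

δ = (z_{α/2} + z_β) · √((σ₁²+σ₂²)/n)
  = (1.645 + 0.842) · √(8450/1291)
  = 2.487 · √6.5453
  = 2.487 · 2.5584
  = 6.3627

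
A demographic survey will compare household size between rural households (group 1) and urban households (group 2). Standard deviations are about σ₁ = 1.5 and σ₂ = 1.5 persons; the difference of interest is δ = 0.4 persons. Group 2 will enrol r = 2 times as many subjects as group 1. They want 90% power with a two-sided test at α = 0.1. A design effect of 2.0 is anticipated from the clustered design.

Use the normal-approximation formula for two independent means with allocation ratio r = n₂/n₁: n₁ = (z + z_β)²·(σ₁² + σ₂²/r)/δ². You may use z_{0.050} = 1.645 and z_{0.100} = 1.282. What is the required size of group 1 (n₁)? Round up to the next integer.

n₁ = (z_{α/2} + z_β)² · (σ₁² + σ₂²/r) / δ²
   = (1.645 + 1.282)² · (1.5² + 1.5²/2) / 0.4²
   = 8.5673 · (2.25 + 1.125) / 0.16
   = 8.5673 · 3.375 / 0.16
   = 180.72
Design effect: 2.0 × 180.72 = 361.43.
Round up → n₁ = 362; n₂ = r·n₁ = 2 × 362 = 724.

n₁ = 362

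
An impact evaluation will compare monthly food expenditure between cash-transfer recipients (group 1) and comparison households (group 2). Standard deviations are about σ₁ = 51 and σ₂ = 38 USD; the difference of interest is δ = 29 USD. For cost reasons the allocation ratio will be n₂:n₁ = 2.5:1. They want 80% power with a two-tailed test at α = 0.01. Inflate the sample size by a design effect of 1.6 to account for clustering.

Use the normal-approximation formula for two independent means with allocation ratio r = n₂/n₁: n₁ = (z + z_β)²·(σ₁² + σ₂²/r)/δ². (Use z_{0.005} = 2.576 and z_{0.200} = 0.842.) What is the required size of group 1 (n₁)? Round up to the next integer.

n₁ = 71

n₁ = (z_{α/2} + z_β)² · (σ₁² + σ₂²/r) / δ²
   = (2.576 + 0.842)² · (51² + 38²/2.5) / 29²
   = 11.6827 · (2601 + 577.6) / 841
   = 11.6827 · 3178.6 / 841
   = 44.16
Design effect: 1.6 × 44.16 = 70.65.
Round up → n₁ = 71; n₂ = r·n₁ = 2.5 × 71 = 178.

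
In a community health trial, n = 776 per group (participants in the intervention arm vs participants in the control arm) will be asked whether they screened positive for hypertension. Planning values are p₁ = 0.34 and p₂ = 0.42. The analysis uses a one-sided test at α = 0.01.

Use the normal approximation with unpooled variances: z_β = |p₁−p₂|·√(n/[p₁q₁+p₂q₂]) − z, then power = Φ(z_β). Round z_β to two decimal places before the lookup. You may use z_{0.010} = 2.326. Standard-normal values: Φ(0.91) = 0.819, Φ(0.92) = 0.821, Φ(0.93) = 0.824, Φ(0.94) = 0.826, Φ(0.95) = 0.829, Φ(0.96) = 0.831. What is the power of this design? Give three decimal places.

z_β = |p₁−p₂|·√(n/[p₁q₁+p₂q₂]) − z_α
    = 0.08 · √(776/0.4680) − 2.326
    = 0.08 · 40.7200 − 2.326
    = 3.2576 − 2.326 = 0.9316 → 0.93
Power = Φ(0.93) = 0.824.

Power ≈ 0.824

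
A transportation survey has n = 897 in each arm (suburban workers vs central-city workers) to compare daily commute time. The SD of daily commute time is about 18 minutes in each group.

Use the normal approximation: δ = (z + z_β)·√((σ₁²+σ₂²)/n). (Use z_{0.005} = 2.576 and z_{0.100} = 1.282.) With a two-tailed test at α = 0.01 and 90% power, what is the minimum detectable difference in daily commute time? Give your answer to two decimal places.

Minimum detectable difference ≈ 3.28 minutes

δ = (z_{α/2} + z_β) · √((σ₁²+σ₂²)/n)
  = (2.576 + 1.282) · √(648/897)
  = 3.858 · √0.72241
  = 3.858 · 0.8499
  = 3.2791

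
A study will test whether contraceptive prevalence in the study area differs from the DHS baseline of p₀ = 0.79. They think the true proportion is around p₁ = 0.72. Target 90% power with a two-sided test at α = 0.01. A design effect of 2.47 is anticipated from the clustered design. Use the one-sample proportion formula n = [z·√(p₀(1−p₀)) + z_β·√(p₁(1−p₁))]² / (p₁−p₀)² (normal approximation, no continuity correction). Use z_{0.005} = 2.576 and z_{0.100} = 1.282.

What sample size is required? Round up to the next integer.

n = 1331

n = [z_{α/2}·√(p₀q₀) + z_β·√(p₁q₁)]² / (p₁ − p₀)²
  = [2.576·√(0.79·0.21) + 1.282·√(0.72·0.28)]² / (-0.07)²
  = [2.576·0.4073 + 1.282·0.4490]² / 0.0049
  = [1.6248]² / 0.0049
  = 538.80
Design effect: 2.47 × 538.80 = 1330.83.
Round up → n = 1331.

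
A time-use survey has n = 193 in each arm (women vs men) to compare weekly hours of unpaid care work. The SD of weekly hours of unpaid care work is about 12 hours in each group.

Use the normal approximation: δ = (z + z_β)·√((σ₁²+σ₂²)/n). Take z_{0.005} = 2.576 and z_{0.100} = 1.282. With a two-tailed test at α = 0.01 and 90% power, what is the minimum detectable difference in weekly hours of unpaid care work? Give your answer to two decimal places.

Minimum detectable difference ≈ 4.71 hours

δ = (z_{α/2} + z_β) · √((σ₁²+σ₂²)/n)
  = (2.576 + 1.282) · √(288/193)
  = 3.858 · √1.4922
  = 3.858 · 1.2216
  = 4.7128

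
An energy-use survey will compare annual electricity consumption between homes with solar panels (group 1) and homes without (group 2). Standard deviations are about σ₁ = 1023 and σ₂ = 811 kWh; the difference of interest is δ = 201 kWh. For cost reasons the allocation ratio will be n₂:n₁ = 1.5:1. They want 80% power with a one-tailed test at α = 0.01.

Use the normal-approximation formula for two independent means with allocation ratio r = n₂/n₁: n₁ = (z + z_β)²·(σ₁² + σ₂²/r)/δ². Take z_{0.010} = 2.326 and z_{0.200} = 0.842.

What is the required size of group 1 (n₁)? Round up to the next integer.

n₁ = 369

n₁ = (z_α + z_β)² · (σ₁² + σ₂²/r) / δ²
   = (2.326 + 0.842)² · (1023² + 811²/1.5) / 201²
   = 10.0362 · (1046529 + 438480.7) / 40401
   = 10.0362 · 1485009.7 / 40401
   = 368.90
Round up → n₁ = 369; n₂ = r·n₁ = 1.5 × 369 = 554.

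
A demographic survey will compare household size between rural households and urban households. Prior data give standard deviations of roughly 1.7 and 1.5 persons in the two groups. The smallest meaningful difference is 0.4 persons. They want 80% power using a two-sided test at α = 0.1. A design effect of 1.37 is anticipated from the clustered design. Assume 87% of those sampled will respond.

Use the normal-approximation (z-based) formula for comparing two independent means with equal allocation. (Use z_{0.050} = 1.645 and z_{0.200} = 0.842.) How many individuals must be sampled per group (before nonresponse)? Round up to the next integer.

n = 313 per group

n = (z_{α/2} + z_β)² · (σ₁² + σ₂²) / δ²
  = (1.645 + 0.842)² · (1.7² + 1.5² = 5.14) / 0.4²
  = 6.1852 · 5.14 / 0.16
  = 198.70
Design effect: 1.37 × 198.70 = 272.22.
Adjust for 87% response: 272.22 / 0.87 = 312.89.
Round up → n = 313 per group.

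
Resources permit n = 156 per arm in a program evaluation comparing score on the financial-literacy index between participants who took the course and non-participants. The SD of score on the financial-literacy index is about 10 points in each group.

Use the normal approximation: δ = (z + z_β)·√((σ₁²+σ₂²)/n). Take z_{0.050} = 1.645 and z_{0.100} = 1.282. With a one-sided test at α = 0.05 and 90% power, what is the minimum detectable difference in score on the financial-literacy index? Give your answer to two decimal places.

Minimum detectable difference ≈ 3.31 points

δ = (z_α + z_β) · √((σ₁²+σ₂²)/n)
  = (1.645 + 1.282) · √(200/156)
  = 2.927 · √1.2821
  = 2.927 · 1.1323
  = 3.3142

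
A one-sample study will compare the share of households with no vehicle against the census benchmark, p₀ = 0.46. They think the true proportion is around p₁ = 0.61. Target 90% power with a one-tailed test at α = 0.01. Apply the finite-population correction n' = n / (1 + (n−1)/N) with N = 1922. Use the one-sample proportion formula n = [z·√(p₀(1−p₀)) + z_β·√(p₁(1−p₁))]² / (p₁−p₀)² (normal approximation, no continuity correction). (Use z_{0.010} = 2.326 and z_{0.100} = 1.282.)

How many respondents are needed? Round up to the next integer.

n = [z_α·√(p₀q₀) + z_β·√(p₁q₁)]² / (p₁ − p₀)²
  = [2.326·√(0.46·0.54) + 1.282·√(0.61·0.39)]² / (0.15)²
  = [2.326·0.4984 + 1.282·0.4877]² / 0.0225
  = [1.7846]² / 0.0225
  = 141.54
Finite-population correction (N = 1922): 141.54 / (1 + (141.54 − 1)/1922) = 131.90.
Round up → n = 132.

n = 132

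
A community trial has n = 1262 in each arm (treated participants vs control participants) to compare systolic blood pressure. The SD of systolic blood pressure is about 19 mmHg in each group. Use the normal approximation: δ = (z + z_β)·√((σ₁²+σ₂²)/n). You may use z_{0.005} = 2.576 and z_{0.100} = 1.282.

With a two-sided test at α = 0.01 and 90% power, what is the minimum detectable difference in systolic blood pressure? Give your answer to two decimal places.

Minimum detectable difference ≈ 2.92 mmHg

δ = (z_{α/2} + z_β) · √((σ₁²+σ₂²)/n)
  = (2.576 + 1.282) · √(722/1262)
  = 3.858 · √0.57211
  = 3.858 · 0.7564
  = 2.9181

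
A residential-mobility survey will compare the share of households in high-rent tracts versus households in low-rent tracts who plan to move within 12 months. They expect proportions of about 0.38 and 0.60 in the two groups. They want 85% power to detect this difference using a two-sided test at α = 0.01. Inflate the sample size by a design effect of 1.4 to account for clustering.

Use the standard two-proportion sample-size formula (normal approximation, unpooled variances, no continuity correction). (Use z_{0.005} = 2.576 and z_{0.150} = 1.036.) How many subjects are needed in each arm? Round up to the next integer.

n = 180 per group

n = (z_{α/2} + z_β)² · [p₁(1−p₁) + p₂(1−p₂)] / (p₁ − p₂)²
  = (2.576 + 1.036)² · (0.38·0.62 + 0.60·0.40) / (-0.22)²
  = (3.612)² · (0.2356 + 0.2400) / 0.0484
  = 13.0465 · 0.4756 / 0.0484
  = 128.20
Design effect: 1.4 × 128.20 = 179.48.
Round up → n = 180 per group.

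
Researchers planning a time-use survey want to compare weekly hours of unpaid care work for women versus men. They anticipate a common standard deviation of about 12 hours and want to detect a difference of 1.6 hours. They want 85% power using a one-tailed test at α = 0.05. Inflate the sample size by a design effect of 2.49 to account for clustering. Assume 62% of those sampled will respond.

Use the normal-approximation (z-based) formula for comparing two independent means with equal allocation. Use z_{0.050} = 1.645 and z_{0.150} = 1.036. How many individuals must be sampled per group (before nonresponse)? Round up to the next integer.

n = (z_α + z_β)² · (σ₁² + σ₂²) / δ²
  = (1.645 + 1.036)² · (2·12² = 288) / 1.6²
  = 7.1878 · 288 / 2.56
  = 808.62
Design effect: 2.49 × 808.62 = 2013.47.
Adjust for 62% response: 2013.47 / 0.62 = 3247.53.
Round up → n = 3248 per group.

n = 3248 per group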